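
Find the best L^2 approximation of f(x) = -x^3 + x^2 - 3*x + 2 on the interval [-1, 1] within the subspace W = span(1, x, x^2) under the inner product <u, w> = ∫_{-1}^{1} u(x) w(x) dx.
g(x) = x^2 - 18*x/5 + 2

The best approximation g ∈ W is the orthogonal projection of f onto W. Writing g = a_0 + a_1 x + a_2 x^2, the coefficients solve the normal equations G · a = b where
  G_{ij} = <φ_i, φ_j> and b_i = <f, φ_i>, with φ_0 = 1, φ_1 = x, φ_2 = x^2.
G =
  [2, 0, 2/3]
  [0, 2/3, 0]
  [2/3, 0, 2/5],
b = (14/3, -12/5, 26/15).
Solving gives a_0 = 2, a_1 = -18/5, a_2 = 1, so
  g(x) = x^2 - 18*x/5 + 2.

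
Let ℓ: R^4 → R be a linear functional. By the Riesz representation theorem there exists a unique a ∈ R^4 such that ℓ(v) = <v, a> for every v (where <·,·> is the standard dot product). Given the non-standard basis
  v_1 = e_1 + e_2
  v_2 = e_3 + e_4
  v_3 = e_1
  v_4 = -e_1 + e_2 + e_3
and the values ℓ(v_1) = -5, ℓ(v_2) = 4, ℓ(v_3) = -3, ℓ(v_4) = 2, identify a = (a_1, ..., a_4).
a = (-3, -2, 1, 3)

Write a = (a_1, ..., a_4) in the standard basis. For each basis vector v_i, ℓ(v_i) = <v_i, a> is a linear equation in the a_j's. Collect the n equations into a matrix system V a = ℓ, where row i of V is v_i (expressed in the standard basis). Since V is invertible (lower-triangular with 1s on the diagonal, up to permutation), solve by back-substitution:
  V =
[[1, 1, 0, 0],
 [0, 0, 1, 1],
 [1, 0, 0, 0],
 [-1, 1, 1, 0]]
  V a = (-5, 4, -3, 2)
Solving gives a = (-3, -2, 1, 3).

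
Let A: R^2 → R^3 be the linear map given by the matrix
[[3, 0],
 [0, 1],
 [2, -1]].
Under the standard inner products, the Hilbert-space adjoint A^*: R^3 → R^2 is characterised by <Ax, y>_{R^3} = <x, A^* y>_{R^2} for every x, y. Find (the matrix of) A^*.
A^* = A^T =
[[3, 0, 2],
 [0, 1, -1]]

For real matrices with standard dot products, the defining identity <Ax, y> = <x, A^* y> gives (Ax)^T y = x^T (A^*) y, i.e. x^T A^T y = x^T (A^*) y. Since this holds for all x, y, we must have A^* = A^T. Therefore
A^* =
[[3, 0, 2],
 [0, 1, -1]].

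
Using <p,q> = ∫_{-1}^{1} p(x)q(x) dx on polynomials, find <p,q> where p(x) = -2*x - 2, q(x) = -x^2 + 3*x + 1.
<p,q> = -20/3

Expand the product: p(x)·q(x) = 2*x^3 - 4*x^2 - 8*x - 2.
∫_{-1}^{1} of each monomial x^k gives [2/(k+1) if k even, 0 if k odd]. Integrating term-by-term (or equivalently evaluating the antiderivative F(x) = x^4/2 - 4*x^3/3 - 4*x^2 - 2*x at the endpoints):
  F(1) − F(−1) = -41/6 − (-1/6) = -20/3.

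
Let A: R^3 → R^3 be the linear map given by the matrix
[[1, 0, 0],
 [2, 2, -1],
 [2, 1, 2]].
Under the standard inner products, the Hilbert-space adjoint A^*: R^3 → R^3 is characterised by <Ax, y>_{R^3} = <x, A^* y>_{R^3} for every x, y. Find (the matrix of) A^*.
A^* = A^T =
[[1, 2, 2],
 [0, 2, 1],
 [0, -1, 2]]

For real matrices with standard dot products, the defining identity <Ax, y> = <x, A^* y> gives (Ax)^T y = x^T (A^*) y, i.e. x^T A^T y = x^T (A^*) y. Since this holds for all x, y, we must have A^* = A^T. Therefore
A^* =
[[1, 2, 2],
 [0, 2, 1],
 [0, -1, 2]].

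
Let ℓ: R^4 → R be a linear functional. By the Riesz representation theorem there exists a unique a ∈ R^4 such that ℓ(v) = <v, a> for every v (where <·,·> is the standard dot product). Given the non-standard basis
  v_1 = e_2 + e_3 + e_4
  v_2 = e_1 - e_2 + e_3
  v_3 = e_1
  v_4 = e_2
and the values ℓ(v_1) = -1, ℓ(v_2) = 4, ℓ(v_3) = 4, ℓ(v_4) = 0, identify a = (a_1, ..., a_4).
a = (4, 0, 0, -1)

Write a = (a_1, ..., a_4) in the standard basis. For each basis vector v_i, ℓ(v_i) = <v_i, a> is a linear equation in the a_j's. Collect the n equations into a matrix system V a = ℓ, where row i of V is v_i (expressed in the standard basis). Since V is invertible (lower-triangular with 1s on the diagonal, up to permutation), solve by back-substitution:
  V =
[[0, 1, 1, 1],
 [1, -1, 1, 0],
 [1, 0, 0, 0],
 [0, 1, 0, 0]]
  V a = (-1, 4, 4, 0)
Solving gives a = (4, 0, 0, -1).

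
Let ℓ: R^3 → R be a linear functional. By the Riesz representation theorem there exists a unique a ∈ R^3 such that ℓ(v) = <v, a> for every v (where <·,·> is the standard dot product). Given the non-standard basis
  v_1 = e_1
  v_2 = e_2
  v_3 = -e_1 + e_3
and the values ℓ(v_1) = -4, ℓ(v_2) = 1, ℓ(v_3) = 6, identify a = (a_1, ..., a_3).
a = (-4, 1, 2)

Write a = (a_1, ..., a_3) in the standard basis. For each basis vector v_i, ℓ(v_i) = <v_i, a> is a linear equation in the a_j's. Collect the n equations into a matrix system V a = ℓ, where row i of V is v_i (expressed in the standard basis). Since V is invertible (lower-triangular with 1s on the diagonal, up to permutation), solve by back-substitution:
  V =
[[1, 0, 0],
 [0, 1, 0],
 [-1, 0, 1]]
  V a = (-4, 1, 6)
Solving gives a = (-4, 1, 2).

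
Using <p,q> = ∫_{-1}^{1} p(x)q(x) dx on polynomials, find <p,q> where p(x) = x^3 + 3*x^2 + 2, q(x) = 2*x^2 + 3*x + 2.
<p,q> = 274/15

Expand the product: p(x)·q(x) = 2*x^5 + 9*x^4 + 11*x^3 + 10*x^2 + 6*x + 4.
∫_{-1}^{1} of each monomial x^k gives [2/(k+1) if k even, 0 if k odd]. Integrating term-by-term (or equivalently evaluating the antiderivative F(x) = x^6/3 + 9*x^5/5 + 11*x^4/4 + 10*x^3/3 + 3*x^2 + 4*x at the endpoints):
  F(1) − F(−1) = 913/60 − (-61/20) = 274/15.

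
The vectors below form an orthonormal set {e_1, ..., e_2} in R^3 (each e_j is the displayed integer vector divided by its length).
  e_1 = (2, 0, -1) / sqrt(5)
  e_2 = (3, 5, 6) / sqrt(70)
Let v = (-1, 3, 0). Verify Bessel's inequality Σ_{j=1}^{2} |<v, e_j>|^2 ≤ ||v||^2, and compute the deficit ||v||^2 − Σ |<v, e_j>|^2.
Σ |<v, e_j>|^2 = 20/7; ||v||^2 = 10; deficit = 50/7

Write each e_j = u_j / sqrt(<u_j, u_j>) where u_j is the displayed integer vector. Then <v, e_j> = <v, u_j> / sqrt(<u_j, u_j>), so |<v, e_j>|^2 = <v, u_j>^2 / <u_j, u_j>.
Coefficients: <v, e_1> = -2/sqrt(5), <v, e_2> = 12/sqrt(70).
Square and sum: Σ |<v, e_j>|^2 = 20/7.
Compute ||v||^2 = v·v = 10.
Deficit = 10 − 20/7 = 50/7 ≥ 0, confirming Bessel's inequality. (The deficit equals ||v − Σ <v,e_j> e_j||^2, the squared distance from v to span{e_j}.)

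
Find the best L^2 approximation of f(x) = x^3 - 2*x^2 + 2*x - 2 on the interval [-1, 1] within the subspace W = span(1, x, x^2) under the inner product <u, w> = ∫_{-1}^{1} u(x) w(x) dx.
g(x) = -2*x^2 + 13*x/5 - 2

The best approximation g ∈ W is the orthogonal projection of f onto W. Writing g = a_0 + a_1 x + a_2 x^2, the coefficients solve the normal equations G · a = b where
  G_{ij} = <φ_i, φ_j> and b_i = <f, φ_i>, with φ_0 = 1, φ_1 = x, φ_2 = x^2.
G =
  [2, 0, 2/3]
  [0, 2/3, 0]
  [2/3, 0, 2/5],
b = (-16/3, 26/15, -32/15).
Solving gives a_0 = -2, a_1 = 13/5, a_2 = -2, so
  g(x) = -2*x^2 + 13*x/5 - 2.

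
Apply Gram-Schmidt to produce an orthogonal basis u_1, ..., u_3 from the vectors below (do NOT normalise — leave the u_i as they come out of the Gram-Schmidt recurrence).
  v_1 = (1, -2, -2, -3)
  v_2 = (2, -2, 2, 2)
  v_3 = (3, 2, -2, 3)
Orthogonal basis:
  u_1 = (1, -2, -2, -3)
  u_2 = (20/9, -22/9, 14/9, 4/3)
  u_3 = (50/17, 30/17, -50/17, 30/17)

Apply the Gram-Schmidt recurrence
  u_1 = v_1
  u_i = v_i − Σ_{j<i} ((v_i · u_j) / (u_j · u_j)) · u_j.

Step by step this gives:
  u_1 = (1, -2, -2, -3)
  u_2 = (20/9, -22/9, 14/9, 4/3)
  u_3 = (50/17, 30/17, -50/17, 30/17)

Orthogonality check:
  u_2 · u_1 = 0 (should be 0)
  u_3 · u_1 = 0 (should be 0)
  u_3 · u_2 = 0 (should be 0)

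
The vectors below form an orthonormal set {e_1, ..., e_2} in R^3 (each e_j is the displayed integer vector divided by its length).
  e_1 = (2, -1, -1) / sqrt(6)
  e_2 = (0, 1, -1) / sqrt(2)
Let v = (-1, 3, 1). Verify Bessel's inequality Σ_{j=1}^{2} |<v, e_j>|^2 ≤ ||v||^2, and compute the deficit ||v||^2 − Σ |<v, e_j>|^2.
Σ |<v, e_j>|^2 = 8; ||v||^2 = 11; deficit = 3

Write each e_j = u_j / sqrt(<u_j, u_j>) where u_j is the displayed integer vector. Then <v, e_j> = <v, u_j> / sqrt(<u_j, u_j>), so |<v, e_j>|^2 = <v, u_j>^2 / <u_j, u_j>.
Coefficients: <v, e_1> = -6/sqrt(6), <v, e_2> = 2/sqrt(2).
Square and sum: Σ |<v, e_j>|^2 = 8.
Compute ||v||^2 = v·v = 11.
Deficit = 11 − 8 = 3 ≥ 0, confirming Bessel's inequality. (The deficit equals ||v − Σ <v,e_j> e_j||^2, the squared distance from v to span{e_j}.)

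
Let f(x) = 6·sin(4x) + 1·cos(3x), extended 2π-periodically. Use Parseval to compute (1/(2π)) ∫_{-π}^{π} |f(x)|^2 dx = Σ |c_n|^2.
Σ |c_n|^2 = 37/2

Expand |f|^2 and use orthogonality of {sin(nx), cos(mx)} on [-π, π]:
  ∫_{-π}^{π} sin(nx)^2 dx = π, ∫ cos(mx)^2 dx = π, and cross terms integrate to 0.
So ∫_{-π}^{π} f(x)^2 dx = 6^2 · π + 1^2 · π = (36 + 1)π.
Divide by 2π: (36 + 1)/2 = 37/2.
By Parseval, this equals Σ |c_n|^2.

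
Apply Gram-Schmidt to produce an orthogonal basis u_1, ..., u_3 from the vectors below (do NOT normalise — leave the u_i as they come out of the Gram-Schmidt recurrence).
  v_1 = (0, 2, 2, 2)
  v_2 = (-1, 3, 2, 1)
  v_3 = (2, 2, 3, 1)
Orthogonal basis:
  u_1 = (0, 2, 2, 2)
  u_2 = (-1, 1, 0, -1)
  u_3 = (5/3, 1/3, 1, -4/3)

Apply the Gram-Schmidt recurrence
  u_1 = v_1
  u_i = v_i − Σ_{j<i} ((v_i · u_j) / (u_j · u_j)) · u_j.

Step by step this gives:
  u_1 = (0, 2, 2, 2)
  u_2 = (-1, 1, 0, -1)
  u_3 = (5/3, 1/3, 1, -4/3)

Orthogonality check:
  u_2 · u_1 = 0 (should be 0)
  u_3 · u_1 = 0 (should be 0)
  u_3 · u_2 = 0 (should be 0)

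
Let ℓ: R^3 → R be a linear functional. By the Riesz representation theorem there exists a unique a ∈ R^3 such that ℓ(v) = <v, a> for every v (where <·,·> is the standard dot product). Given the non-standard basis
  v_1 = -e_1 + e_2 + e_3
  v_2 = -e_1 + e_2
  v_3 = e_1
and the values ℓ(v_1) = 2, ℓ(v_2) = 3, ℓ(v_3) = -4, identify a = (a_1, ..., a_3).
a = (-4, -1, -1)

Write a = (a_1, ..., a_3) in the standard basis. For each basis vector v_i, ℓ(v_i) = <v_i, a> is a linear equation in the a_j's. Collect the n equations into a matrix system V a = ℓ, where row i of V is v_i (expressed in the standard basis). Since V is invertible (lower-triangular with 1s on the diagonal, up to permutation), solve by back-substitution:
  V =
[[-1, 1, 1],
 [-1, 1, 0],
 [1, 0, 0]]
  V a = (2, 3, -4)
Solving gives a = (-4, -1, -1).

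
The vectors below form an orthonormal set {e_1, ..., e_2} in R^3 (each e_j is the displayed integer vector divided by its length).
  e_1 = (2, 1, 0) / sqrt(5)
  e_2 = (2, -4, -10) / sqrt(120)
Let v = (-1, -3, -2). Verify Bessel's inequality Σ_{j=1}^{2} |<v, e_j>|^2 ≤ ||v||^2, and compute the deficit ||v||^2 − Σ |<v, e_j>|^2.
Σ |<v, e_j>|^2 = 25/2; ||v||^2 = 14; deficit = 3/2

Write each e_j = u_j / sqrt(<u_j, u_j>) where u_j is the displayed integer vector. Then <v, e_j> = <v, u_j> / sqrt(<u_j, u_j>), so |<v, e_j>|^2 = <v, u_j>^2 / <u_j, u_j>.
Coefficients: <v, e_1> = -5/sqrt(5), <v, e_2> = 30/sqrt(120).
Square and sum: Σ |<v, e_j>|^2 = 25/2.
Compute ||v||^2 = v·v = 14.
Deficit = 14 − 25/2 = 3/2 ≥ 0, confirming Bessel's inequality. (The deficit equals ||v − Σ <v,e_j> e_j||^2, the squared distance from v to span{e_j}.)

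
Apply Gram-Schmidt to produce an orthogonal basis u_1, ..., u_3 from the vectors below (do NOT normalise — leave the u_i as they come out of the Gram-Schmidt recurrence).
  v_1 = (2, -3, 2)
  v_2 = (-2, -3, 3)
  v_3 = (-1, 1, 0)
Orthogonal basis:
  u_1 = (2, -3, 2)
  u_2 = (-56/17, -18/17, 29/17)
  u_3 = (21/253, 70/253, 84/253)

Apply the Gram-Schmidt recurrence
  u_1 = v_1
  u_i = v_i − Σ_{j<i} ((v_i · u_j) / (u_j · u_j)) · u_j.

Step by step this gives:
  u_1 = (2, -3, 2)
  u_2 = (-56/17, -18/17, 29/17)
  u_3 = (21/253, 70/253, 84/253)

Orthogonality check:
  u_2 · u_1 = 0 (should be 0)
  u_3 · u_1 = 0 (should be 0)
  u_3 · u_2 = 0 (should be 0)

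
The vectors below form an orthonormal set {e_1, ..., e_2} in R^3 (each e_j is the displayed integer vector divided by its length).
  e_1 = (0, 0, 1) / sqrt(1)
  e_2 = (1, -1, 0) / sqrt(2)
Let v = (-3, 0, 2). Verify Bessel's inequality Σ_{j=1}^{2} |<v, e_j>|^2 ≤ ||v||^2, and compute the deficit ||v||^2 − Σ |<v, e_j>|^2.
Σ |<v, e_j>|^2 = 17/2; ||v||^2 = 13; deficit = 9/2

Write each e_j = u_j / sqrt(<u_j, u_j>) where u_j is the displayed integer vector. Then <v, e_j> = <v, u_j> / sqrt(<u_j, u_j>), so |<v, e_j>|^2 = <v, u_j>^2 / <u_j, u_j>.
Coefficients: <v, e_1> = 2/sqrt(1), <v, e_2> = -3/sqrt(2).
Square and sum: Σ |<v, e_j>|^2 = 17/2.
Compute ||v||^2 = v·v = 13.
Deficit = 13 − 17/2 = 9/2 ≥ 0, confirming Bessel's inequality. (The deficit equals ||v − Σ <v,e_j> e_j||^2, the squared distance from v to span{e_j}.)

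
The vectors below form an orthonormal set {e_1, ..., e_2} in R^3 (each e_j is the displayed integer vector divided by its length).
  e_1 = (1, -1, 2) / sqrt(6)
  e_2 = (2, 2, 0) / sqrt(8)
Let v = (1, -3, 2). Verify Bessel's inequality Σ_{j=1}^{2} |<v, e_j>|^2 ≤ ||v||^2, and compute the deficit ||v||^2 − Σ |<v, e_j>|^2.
Σ |<v, e_j>|^2 = 38/3; ||v||^2 = 14; deficit = 4/3

Write each e_j = u_j / sqrt(<u_j, u_j>) where u_j is the displayed integer vector. Then <v, e_j> = <v, u_j> / sqrt(<u_j, u_j>), so |<v, e_j>|^2 = <v, u_j>^2 / <u_j, u_j>.
Coefficients: <v, e_1> = 8/sqrt(6), <v, e_2> = -4/sqrt(8).
Square and sum: Σ |<v, e_j>|^2 = 38/3.
Compute ||v||^2 = v·v = 14.
Deficit = 14 − 38/3 = 4/3 ≥ 0, confirming Bessel's inequality. (The deficit equals ||v − Σ <v,e_j> e_j||^2, the squared distance from v to span{e_j}.)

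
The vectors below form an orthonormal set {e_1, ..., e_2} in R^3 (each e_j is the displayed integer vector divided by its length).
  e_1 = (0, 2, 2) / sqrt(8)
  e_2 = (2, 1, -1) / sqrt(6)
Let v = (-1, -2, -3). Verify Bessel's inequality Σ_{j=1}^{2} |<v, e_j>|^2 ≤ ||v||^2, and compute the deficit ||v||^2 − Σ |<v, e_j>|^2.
Σ |<v, e_j>|^2 = 38/3; ||v||^2 = 14; deficit = 4/3

Write each e_j = u_j / sqrt(<u_j, u_j>) where u_j is the displayed integer vector. Then <v, e_j> = <v, u_j> / sqrt(<u_j, u_j>), so |<v, e_j>|^2 = <v, u_j>^2 / <u_j, u_j>.
Coefficients: <v, e_1> = -10/sqrt(8), <v, e_2> = -1/sqrt(6).
Square and sum: Σ |<v, e_j>|^2 = 38/3.
Compute ||v||^2 = v·v = 14.
Deficit = 14 − 38/3 = 4/3 ≥ 0, confirming Bessel's inequality. (The deficit equals ||v − Σ <v,e_j> e_j||^2, the squared distance from v to span{e_j}.)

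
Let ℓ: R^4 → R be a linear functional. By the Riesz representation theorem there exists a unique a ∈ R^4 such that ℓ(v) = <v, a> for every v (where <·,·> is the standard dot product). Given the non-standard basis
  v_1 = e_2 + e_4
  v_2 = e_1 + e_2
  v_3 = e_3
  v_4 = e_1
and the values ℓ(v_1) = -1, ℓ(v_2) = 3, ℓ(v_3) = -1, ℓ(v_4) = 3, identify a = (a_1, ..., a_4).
a = (3, 0, -1, -1)

Write a = (a_1, ..., a_4) in the standard basis. For each basis vector v_i, ℓ(v_i) = <v_i, a> is a linear equation in the a_j's. Collect the n equations into a matrix system V a = ℓ, where row i of V is v_i (expressed in the standard basis). Since V is invertible (lower-triangular with 1s on the diagonal, up to permutation), solve by back-substitution:
  V =
[[0, 1, 0, 1],
 [1, 1, 0, 0],
 [0, 0, 1, 0],
 [1, 0, 0, 0]]
  V a = (-1, 3, -1, 3)
Solving gives a = (3, 0, -1, -1).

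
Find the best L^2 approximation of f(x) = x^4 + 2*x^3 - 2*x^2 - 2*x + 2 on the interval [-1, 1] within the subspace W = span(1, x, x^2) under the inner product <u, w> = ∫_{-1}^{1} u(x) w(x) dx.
g(x) = -8*x^2/7 - 4*x/5 + 67/35

The best approximation g ∈ W is the orthogonal projection of f onto W. Writing g = a_0 + a_1 x + a_2 x^2, the coefficients solve the normal equations G · a = b where
  G_{ij} = <φ_i, φ_j> and b_i = <f, φ_i>, with φ_0 = 1, φ_1 = x, φ_2 = x^2.
G =
  [2, 0, 2/3]
  [0, 2/3, 0]
  [2/3, 0, 2/5],
b = (46/15, -8/15, 86/105).
Solving gives a_0 = 67/35, a_1 = -4/5, a_2 = -8/7, so
  g(x) = -8*x^2/7 - 4*x/5 + 67/35.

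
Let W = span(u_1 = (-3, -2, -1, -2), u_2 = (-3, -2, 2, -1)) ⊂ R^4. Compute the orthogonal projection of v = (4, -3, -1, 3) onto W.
proj_W(v) = (66/31, 44/31, -11/31, 33/31)

Set up U = [u_1 | ... | u_2] ∈ R^(4×2). The projector onto W = col(U) is P = U (U^T U)^(-1) U^T.
Compute U^T U =
  [18, 13]
  [13, 18],
and U^T v = (-11, -11).
Solve U^T U · c = U^T v for the coefficients: c = (-11/31, -11/31). The projection is proj_W(v) = U c.
Check: (v - proj_W(v)) · u_1 = 0  (should be 0).
Check: (v - proj_W(v)) · u_2 = 0  (should be 0).
Result: proj_W(v) = (66/31, 44/31, -11/31, 33/31).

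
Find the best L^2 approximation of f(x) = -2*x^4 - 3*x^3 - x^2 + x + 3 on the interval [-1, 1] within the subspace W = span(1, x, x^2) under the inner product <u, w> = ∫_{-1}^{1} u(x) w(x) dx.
g(x) = -19*x^2/7 - 4*x/5 + 111/35

The best approximation g ∈ W is the orthogonal projection of f onto W. Writing g = a_0 + a_1 x + a_2 x^2, the coefficients solve the normal equations G · a = b where
  G_{ij} = <φ_i, φ_j> and b_i = <f, φ_i>, with φ_0 = 1, φ_1 = x, φ_2 = x^2.
G =
  [2, 0, 2/3]
  [0, 2/3, 0]
  [2/3, 0, 2/5],
b = (68/15, -8/15, 36/35).
Solving gives a_0 = 111/35, a_1 = -4/5, a_2 = -19/7, so
  g(x) = -19*x^2/7 - 4*x/5 + 111/35.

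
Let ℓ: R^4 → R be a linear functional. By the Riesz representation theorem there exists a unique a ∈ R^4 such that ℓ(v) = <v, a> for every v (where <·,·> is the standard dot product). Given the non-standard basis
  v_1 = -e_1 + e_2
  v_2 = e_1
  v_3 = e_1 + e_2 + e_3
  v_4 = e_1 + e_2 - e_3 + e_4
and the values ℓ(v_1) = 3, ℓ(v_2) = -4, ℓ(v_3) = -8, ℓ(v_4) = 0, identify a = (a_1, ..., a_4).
a = (-4, -1, -3, 2)

Write a = (a_1, ..., a_4) in the standard basis. For each basis vector v_i, ℓ(v_i) = <v_i, a> is a linear equation in the a_j's. Collect the n equations into a matrix system V a = ℓ, where row i of V is v_i (expressed in the standard basis). Since V is invertible (lower-triangular with 1s on the diagonal, up to permutation), solve by back-substitution:
  V =
[[-1, 1, 0, 0],
 [1, 0, 0, 0],
 [1, 1, 1, 0],
 [1, 1, -1, 1]]
  V a = (3, -4, -8, 0)
Solving gives a = (-4, -1, -3, 2).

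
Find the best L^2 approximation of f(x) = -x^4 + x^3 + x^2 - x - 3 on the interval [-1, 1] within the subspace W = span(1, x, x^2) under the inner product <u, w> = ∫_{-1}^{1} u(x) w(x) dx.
g(x) = x^2/7 - 2*x/5 - 102/35

The best approximation g ∈ W is the orthogonal projection of f onto W. Writing g = a_0 + a_1 x + a_2 x^2, the coefficients solve the normal equations G · a = b where
  G_{ij} = <φ_i, φ_j> and b_i = <f, φ_i>, with φ_0 = 1, φ_1 = x, φ_2 = x^2.
G =
  [2, 0, 2/3]
  [0, 2/3, 0]
  [2/3, 0, 2/5],
b = (-86/15, -4/15, -66/35).
Solving gives a_0 = -102/35, a_1 = -2/5, a_2 = 1/7, so
  g(x) = x^2/7 - 2*x/5 - 102/35.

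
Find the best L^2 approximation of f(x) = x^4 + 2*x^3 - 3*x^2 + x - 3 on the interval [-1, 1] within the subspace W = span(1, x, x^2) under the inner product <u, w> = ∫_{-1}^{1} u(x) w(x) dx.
g(x) = -15*x^2/7 + 11*x/5 - 108/35

The best approximation g ∈ W is the orthogonal projection of f onto W. Writing g = a_0 + a_1 x + a_2 x^2, the coefficients solve the normal equations G · a = b where
  G_{ij} = <φ_i, φ_j> and b_i = <f, φ_i>, with φ_0 = 1, φ_1 = x, φ_2 = x^2.
G =
  [2, 0, 2/3]
  [0, 2/3, 0]
  [2/3, 0, 2/5],
b = (-38/5, 22/15, -102/35).
Solving gives a_0 = -108/35, a_1 = 11/5, a_2 = -15/7, so
  g(x) = -15*x^2/7 + 11*x/5 - 108/35.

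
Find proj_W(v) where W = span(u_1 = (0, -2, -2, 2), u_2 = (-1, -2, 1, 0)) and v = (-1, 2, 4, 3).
proj_W(v) = (-6/17, 7/17, 25/17, -19/17)

Set up U = [u_1 | ... | u_2] ∈ R^(4×2). The projector onto W = col(U) is P = U (U^T U)^(-1) U^T.
Compute U^T U =
  [12, 2]
  [2, 6],
and U^T v = (-6, 1).
Solve U^T U · c = U^T v for the coefficients: c = (-19/34, 6/17). The projection is proj_W(v) = U c.
Check: (v - proj_W(v)) · u_1 = 0  (should be 0).
Check: (v - proj_W(v)) · u_2 = 0  (should be 0).
Result: proj_W(v) = (-6/17, 7/17, 25/17, -19/17).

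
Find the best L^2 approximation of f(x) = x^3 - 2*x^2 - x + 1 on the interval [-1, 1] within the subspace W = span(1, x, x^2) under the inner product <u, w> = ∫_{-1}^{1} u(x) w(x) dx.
g(x) = -2*x^2 - 2*x/5 + 1

The best approximation g ∈ W is the orthogonal projection of f onto W. Writing g = a_0 + a_1 x + a_2 x^2, the coefficients solve the normal equations G · a = b where
  G_{ij} = <φ_i, φ_j> and b_i = <f, φ_i>, with φ_0 = 1, φ_1 = x, φ_2 = x^2.
G =
  [2, 0, 2/3]
  [0, 2/3, 0]
  [2/3, 0, 2/5],
b = (2/3, -4/15, -2/15).
Solving gives a_0 = 1, a_1 = -2/5, a_2 = -2, so
  g(x) = -2*x^2 - 2*x/5 + 1.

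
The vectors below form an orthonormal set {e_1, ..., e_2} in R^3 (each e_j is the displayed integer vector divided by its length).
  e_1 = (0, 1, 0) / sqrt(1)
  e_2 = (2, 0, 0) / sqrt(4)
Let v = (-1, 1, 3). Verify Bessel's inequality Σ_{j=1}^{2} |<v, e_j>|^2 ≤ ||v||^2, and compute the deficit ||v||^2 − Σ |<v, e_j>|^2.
Σ |<v, e_j>|^2 = 2; ||v||^2 = 11; deficit = 9

Write each e_j = u_j / sqrt(<u_j, u_j>) where u_j is the displayed integer vector. Then <v, e_j> = <v, u_j> / sqrt(<u_j, u_j>), so |<v, e_j>|^2 = <v, u_j>^2 / <u_j, u_j>.
Coefficients: <v, e_1> = 1/sqrt(1), <v, e_2> = -2/sqrt(4).
Square and sum: Σ |<v, e_j>|^2 = 2.
Compute ||v||^2 = v·v = 11.
Deficit = 11 − 2 = 9 ≥ 0, confirming Bessel's inequality. (The deficit equals ||v − Σ <v,e_j> e_j||^2, the squared distance from v to span{e_j}.)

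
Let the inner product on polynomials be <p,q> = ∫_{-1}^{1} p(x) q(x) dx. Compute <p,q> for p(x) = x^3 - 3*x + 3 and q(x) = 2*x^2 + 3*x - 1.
<p,q> = -34/5

Expand the product: p(x)·q(x) = 2*x^5 + 3*x^4 - 7*x^3 - 3*x^2 + 12*x - 3.
∫_{-1}^{1} of each monomial x^k gives [2/(k+1) if k even, 0 if k odd]. Integrating term-by-term (or equivalently evaluating the antiderivative F(x) = x^6/3 + 3*x^5/5 - 7*x^4/4 - x^3 + 6*x^2 - 3*x at the endpoints):
  F(1) − F(−1) = 71/60 − (479/60) = -34/5.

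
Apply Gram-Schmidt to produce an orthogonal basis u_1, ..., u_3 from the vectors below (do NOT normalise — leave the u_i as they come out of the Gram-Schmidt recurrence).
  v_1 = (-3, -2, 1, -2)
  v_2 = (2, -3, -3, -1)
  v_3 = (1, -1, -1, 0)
Orthogonal basis:
  u_1 = (-3, -2, 1, -2)
  u_2 = (11/6, -28/9, -53/18, -10/9)
  u_3 = (15/413, -9/59, 51/413, 66/413)

Apply the Gram-Schmidt recurrence
  u_1 = v_1
  u_i = v_i − Σ_{j<i} ((v_i · u_j) / (u_j · u_j)) · u_j.

Step by step this gives:
  u_1 = (-3, -2, 1, -2)
  u_2 = (11/6, -28/9, -53/18, -10/9)
  u_3 = (15/413, -9/59, 51/413, 66/413)

Orthogonality check:
  u_2 · u_1 = 0 (should be 0)
  u_3 · u_1 = 0 (should be 0)
  u_3 · u_2 = 0 (should be 0)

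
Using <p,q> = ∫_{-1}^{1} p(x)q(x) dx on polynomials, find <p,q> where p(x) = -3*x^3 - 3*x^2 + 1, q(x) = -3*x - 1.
<p,q> = 18/5

Expand the product: p(x)·q(x) = 9*x^4 + 12*x^3 + 3*x^2 - 3*x - 1.
∫_{-1}^{1} of each monomial x^k gives [2/(k+1) if k even, 0 if k odd]. Integrating term-by-term (or equivalently evaluating the antiderivative F(x) = 9*x^5/5 + 3*x^4 + x^3 - 3*x^2/2 - x at the endpoints):
  F(1) − F(−1) = 33/10 − (-3/10) = 18/5.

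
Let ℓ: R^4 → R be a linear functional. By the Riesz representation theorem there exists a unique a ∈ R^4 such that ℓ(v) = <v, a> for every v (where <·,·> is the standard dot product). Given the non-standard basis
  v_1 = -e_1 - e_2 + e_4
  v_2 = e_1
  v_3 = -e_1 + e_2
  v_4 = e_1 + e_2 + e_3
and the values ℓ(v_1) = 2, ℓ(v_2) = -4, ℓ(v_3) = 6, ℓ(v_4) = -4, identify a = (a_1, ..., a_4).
a = (-4, 2, -2, 0)

Write a = (a_1, ..., a_4) in the standard basis. For each basis vector v_i, ℓ(v_i) = <v_i, a> is a linear equation in the a_j's. Collect the n equations into a matrix system V a = ℓ, where row i of V is v_i (expressed in the standard basis). Since V is invertible (lower-triangular with 1s on the diagonal, up to permutation), solve by back-substitution:
  V =
[[-1, -1, 0, 1],
 [1, 0, 0, 0],
 [-1, 1, 0, 0],
 [1, 1, 1, 0]]
  V a = (2, -4, 6, -4)
Solving gives a = (-4, 2, -2, 0).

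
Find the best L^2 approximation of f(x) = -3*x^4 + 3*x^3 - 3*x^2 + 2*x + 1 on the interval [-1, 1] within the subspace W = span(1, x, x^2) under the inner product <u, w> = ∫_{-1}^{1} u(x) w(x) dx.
g(x) = -39*x^2/7 + 19*x/5 + 44/35

The best approximation g ∈ W is the orthogonal projection of f onto W. Writing g = a_0 + a_1 x + a_2 x^2, the coefficients solve the normal equations G · a = b where
  G_{ij} = <φ_i, φ_j> and b_i = <f, φ_i>, with φ_0 = 1, φ_1 = x, φ_2 = x^2.
G =
  [2, 0, 2/3]
  [0, 2/3, 0]
  [2/3, 0, 2/5],
b = (-6/5, 38/15, -146/105).
Solving gives a_0 = 44/35, a_1 = 19/5, a_2 = -39/7, so
  g(x) = -39*x^2/7 + 19*x/5 + 44/35.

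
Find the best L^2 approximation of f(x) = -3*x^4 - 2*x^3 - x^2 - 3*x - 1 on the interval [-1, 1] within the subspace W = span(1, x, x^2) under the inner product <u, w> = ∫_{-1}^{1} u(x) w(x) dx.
g(x) = -25*x^2/7 - 21*x/5 - 26/35

The best approximation g ∈ W is the orthogonal projection of f onto W. Writing g = a_0 + a_1 x + a_2 x^2, the coefficients solve the normal equations G · a = b where
  G_{ij} = <φ_i, φ_j> and b_i = <f, φ_i>, with φ_0 = 1, φ_1 = x, φ_2 = x^2.
G =
  [2, 0, 2/3]
  [0, 2/3, 0]
  [2/3, 0, 2/5],
b = (-58/15, -14/5, -202/105).
Solving gives a_0 = -26/35, a_1 = -21/5, a_2 = -25/7, so
  g(x) = -25*x^2/7 - 21*x/5 - 26/35.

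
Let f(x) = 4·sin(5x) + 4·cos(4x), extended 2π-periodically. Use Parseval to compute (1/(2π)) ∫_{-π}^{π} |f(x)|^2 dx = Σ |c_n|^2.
Σ |c_n|^2 = 16

Expand |f|^2 and use orthogonality of {sin(nx), cos(mx)} on [-π, π]:
  ∫_{-π}^{π} sin(nx)^2 dx = π, ∫ cos(mx)^2 dx = π, and cross terms integrate to 0.
So ∫_{-π}^{π} f(x)^2 dx = 4^2 · π + 4^2 · π = (16 + 16)π.
Divide by 2π: (16 + 16)/2 = 16.
By Parseval, this equals Σ |c_n|^2.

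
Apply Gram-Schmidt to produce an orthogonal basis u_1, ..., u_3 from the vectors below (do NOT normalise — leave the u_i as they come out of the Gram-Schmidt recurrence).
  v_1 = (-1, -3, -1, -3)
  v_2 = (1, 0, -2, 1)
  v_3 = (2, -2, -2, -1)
Orthogonal basis:
  u_1 = (-1, -3, -1, -3)
  u_2 = (9/10, -3/10, -21/10, 7/10)
  u_3 = (89/58, -10/29, 17/29, -21/58)

Apply the Gram-Schmidt recurrence
  u_1 = v_1
  u_i = v_i − Σ_{j<i} ((v_i · u_j) / (u_j · u_j)) · u_j.

Step by step this gives:
  u_1 = (-1, -3, -1, -3)
  u_2 = (9/10, -3/10, -21/10, 7/10)
  u_3 = (89/58, -10/29, 17/29, -21/58)

Orthogonality check:
  u_2 · u_1 = 0 (should be 0)
  u_3 · u_1 = 0 (should be 0)
  u_3 · u_2 = 0 (should be 0)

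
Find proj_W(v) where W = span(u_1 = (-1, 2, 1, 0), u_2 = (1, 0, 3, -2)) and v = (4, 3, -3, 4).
proj_W(v) = (-11/10, 3/10, -27/10, 19/10)

Set up U = [u_1 | ... | u_2] ∈ R^(4×2). The projector onto W = col(U) is P = U (U^T U)^(-1) U^T.
Compute U^T U =
  [6, 2]
  [2, 14],
and U^T v = (-1, -13).
Solve U^T U · c = U^T v for the coefficients: c = (3/20, -19/20). The projection is proj_W(v) = U c.
Check: (v - proj_W(v)) · u_1 = 0  (should be 0).
Check: (v - proj_W(v)) · u_2 = 0  (should be 0).
Result: proj_W(v) = (-11/10, 3/10, -27/10, 19/10).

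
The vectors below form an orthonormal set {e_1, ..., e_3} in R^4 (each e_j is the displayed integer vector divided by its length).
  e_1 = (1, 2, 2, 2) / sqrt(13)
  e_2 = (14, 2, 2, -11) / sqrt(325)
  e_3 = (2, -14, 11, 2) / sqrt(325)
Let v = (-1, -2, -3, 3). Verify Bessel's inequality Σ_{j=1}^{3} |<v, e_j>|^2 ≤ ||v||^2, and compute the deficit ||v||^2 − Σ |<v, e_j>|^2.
Σ |<v, e_j>|^2 = 155/13; ||v||^2 = 23; deficit = 144/13

Write each e_j = u_j / sqrt(<u_j, u_j>) where u_j is the displayed integer vector. Then <v, e_j> = <v, u_j> / sqrt(<u_j, u_j>), so |<v, e_j>|^2 = <v, u_j>^2 / <u_j, u_j>.
Coefficients: <v, e_1> = -5/sqrt(13), <v, e_2> = -57/sqrt(325), <v, e_3> = -1/sqrt(325).
Square and sum: Σ |<v, e_j>|^2 = 155/13.
Compute ||v||^2 = v·v = 23.
Deficit = 23 − 155/13 = 144/13 ≥ 0, confirming Bessel's inequality. (The deficit equals ||v − Σ <v,e_j> e_j||^2, the squared distance from v to span{e_j}.)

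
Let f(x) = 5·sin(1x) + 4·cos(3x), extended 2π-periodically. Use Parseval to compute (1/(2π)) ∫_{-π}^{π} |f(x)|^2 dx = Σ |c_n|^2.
Σ |c_n|^2 = 41/2

Expand |f|^2 and use orthogonality of {sin(nx), cos(mx)} on [-π, π]:
  ∫_{-π}^{π} sin(nx)^2 dx = π, ∫ cos(mx)^2 dx = π, and cross terms integrate to 0.
So ∫_{-π}^{π} f(x)^2 dx = 5^2 · π + 4^2 · π = (25 + 16)π.
Divide by 2π: (25 + 16)/2 = 41/2.
By Parseval, this equals Σ |c_n|^2.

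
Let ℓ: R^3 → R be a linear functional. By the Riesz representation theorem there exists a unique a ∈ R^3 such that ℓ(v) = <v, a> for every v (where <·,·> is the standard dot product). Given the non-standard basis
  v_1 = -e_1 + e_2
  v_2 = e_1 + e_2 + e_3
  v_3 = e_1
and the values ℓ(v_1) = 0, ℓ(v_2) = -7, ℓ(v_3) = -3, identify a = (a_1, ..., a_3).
a = (-3, -3, -1)

Write a = (a_1, ..., a_3) in the standard basis. For each basis vector v_i, ℓ(v_i) = <v_i, a> is a linear equation in the a_j's. Collect the n equations into a matrix system V a = ℓ, where row i of V is v_i (expressed in the standard basis). Since V is invertible (lower-triangular with 1s on the diagonal, up to permutation), solve by back-substitution:
  V =
[[-1, 1, 0],
 [1, 1, 1],
 [1, 0, 0]]
  V a = (0, -7, -3)
Solving gives a = (-3, -3, -1).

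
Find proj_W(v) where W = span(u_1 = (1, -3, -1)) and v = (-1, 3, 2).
proj_W(v) = (-12/11, 36/11, 12/11)

Set up U = [u_1 | ... | u_1] ∈ R^(3×1). The projector onto W = col(U) is P = U (U^T U)^(-1) U^T.
Compute U^T U =
  [11],
and U^T v = (-12).
Solve U^T U · c = U^T v for the coefficients: c = (-12/11). The projection is proj_W(v) = U c.
Check: (v - proj_W(v)) · u_1 = 0  (should be 0).
Result: proj_W(v) = (-12/11, 36/11, 12/11).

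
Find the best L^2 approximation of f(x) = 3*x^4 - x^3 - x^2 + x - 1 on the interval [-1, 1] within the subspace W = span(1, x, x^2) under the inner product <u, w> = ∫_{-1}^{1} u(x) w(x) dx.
g(x) = 11*x^2/7 + 2*x/5 - 44/35

The best approximation g ∈ W is the orthogonal projection of f onto W. Writing g = a_0 + a_1 x + a_2 x^2, the coefficients solve the normal equations G · a = b where
  G_{ij} = <φ_i, φ_j> and b_i = <f, φ_i>, with φ_0 = 1, φ_1 = x, φ_2 = x^2.
G =
  [2, 0, 2/3]
  [0, 2/3, 0]
  [2/3, 0, 2/5],
b = (-22/15, 4/15, -22/105).
Solving gives a_0 = -44/35, a_1 = 2/5, a_2 = 11/7, so
  g(x) = 11*x^2/7 + 2*x/5 - 44/35.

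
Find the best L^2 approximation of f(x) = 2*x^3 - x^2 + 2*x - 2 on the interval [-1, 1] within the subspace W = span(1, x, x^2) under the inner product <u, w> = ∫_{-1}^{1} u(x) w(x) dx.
g(x) = -x^2 + 16*x/5 - 2

The best approximation g ∈ W is the orthogonal projection of f onto W. Writing g = a_0 + a_1 x + a_2 x^2, the coefficients solve the normal equations G · a = b where
  G_{ij} = <φ_i, φ_j> and b_i = <f, φ_i>, with φ_0 = 1, φ_1 = x, φ_2 = x^2.
G =
  [2, 0, 2/3]
  [0, 2/3, 0]
  [2/3, 0, 2/5],
b = (-14/3, 32/15, -26/15).
Solving gives a_0 = -2, a_1 = 16/5, a_2 = -1, so
  g(x) = -x^2 + 16*x/5 - 2.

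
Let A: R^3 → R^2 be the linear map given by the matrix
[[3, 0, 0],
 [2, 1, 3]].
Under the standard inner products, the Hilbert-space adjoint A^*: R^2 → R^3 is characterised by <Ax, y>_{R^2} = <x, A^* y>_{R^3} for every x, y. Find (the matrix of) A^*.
A^* = A^T =
[[3, 2],
 [0, 1],
 [0, 3]]

For real matrices with standard dot products, the defining identity <Ax, y> = <x, A^* y> gives (Ax)^T y = x^T (A^*) y, i.e. x^T A^T y = x^T (A^*) y. Since this holds for all x, y, we must have A^* = A^T. Therefore
A^* =
[[3, 2],
 [0, 1],
 [0, 3]].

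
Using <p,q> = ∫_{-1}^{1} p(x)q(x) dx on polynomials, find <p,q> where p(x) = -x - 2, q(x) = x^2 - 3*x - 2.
<p,q> = 26/3

Expand the product: p(x)·q(x) = -x^3 + x^2 + 8*x + 4.
∫_{-1}^{1} of each monomial x^k gives [2/(k+1) if k even, 0 if k odd]. Integrating term-by-term (or equivalently evaluating the antiderivative F(x) = -x^4/4 + x^3/3 + 4*x^2 + 4*x at the endpoints):
  F(1) − F(−1) = 97/12 − (-7/12) = 26/3.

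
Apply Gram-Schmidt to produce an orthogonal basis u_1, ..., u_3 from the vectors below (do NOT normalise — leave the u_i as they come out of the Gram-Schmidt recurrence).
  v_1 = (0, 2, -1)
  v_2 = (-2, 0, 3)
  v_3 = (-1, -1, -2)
Orthogonal basis:
  u_1 = (0, 2, -1)
  u_2 = (-2, 6/5, 12/5)
  u_3 = (-12/7, -4/7, -8/7)

Apply the Gram-Schmidt recurrence
  u_1 = v_1
  u_i = v_i − Σ_{j<i} ((v_i · u_j) / (u_j · u_j)) · u_j.

Step by step this gives:
  u_1 = (0, 2, -1)
  u_2 = (-2, 6/5, 12/5)
  u_3 = (-12/7, -4/7, -8/7)

Orthogonality check:
  u_2 · u_1 = 0 (should be 0)
  u_3 · u_1 = 0 (should be 0)
  u_3 · u_2 = 0 (should be 0)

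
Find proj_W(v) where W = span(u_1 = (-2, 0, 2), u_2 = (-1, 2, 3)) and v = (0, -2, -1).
proj_W(v) = (-1/3, -5/3, -4/3)

Set up U = [u_1 | ... | u_2] ∈ R^(3×2). The projector onto W = col(U) is P = U (U^T U)^(-1) U^T.
Compute U^T U =
  [8, 8]
  [8, 14],
and U^T v = (-2, -7).
Solve U^T U · c = U^T v for the coefficients: c = (7/12, -5/6). The projection is proj_W(v) = U c.
Check: (v - proj_W(v)) · u_1 = 0  (should be 0).
Check: (v - proj_W(v)) · u_2 = 0  (should be 0).
Result: proj_W(v) = (-1/3, -5/3, -4/3).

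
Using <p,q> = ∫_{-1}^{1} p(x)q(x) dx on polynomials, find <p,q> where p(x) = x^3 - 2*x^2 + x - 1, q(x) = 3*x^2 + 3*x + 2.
<p,q> = -118/15

Expand the product: p(x)·q(x) = 3*x^5 - 3*x^4 - x^3 - 4*x^2 - x - 2.
∫_{-1}^{1} of each monomial x^k gives [2/(k+1) if k even, 0 if k odd]. Integrating term-by-term (or equivalently evaluating the antiderivative F(x) = x^6/2 - 3*x^5/5 - x^4/4 - 4*x^3/3 - x^2/2 - 2*x at the endpoints):
  F(1) − F(−1) = -251/60 − (221/60) = -118/15.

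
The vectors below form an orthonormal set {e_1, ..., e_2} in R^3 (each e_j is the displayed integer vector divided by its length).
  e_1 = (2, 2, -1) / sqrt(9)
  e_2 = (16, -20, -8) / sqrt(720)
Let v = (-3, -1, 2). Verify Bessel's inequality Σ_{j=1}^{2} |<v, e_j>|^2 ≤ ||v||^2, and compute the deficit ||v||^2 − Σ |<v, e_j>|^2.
Σ |<v, e_j>|^2 = 69/5; ||v||^2 = 14; deficit = 1/5

Write each e_j = u_j / sqrt(<u_j, u_j>) where u_j is the displayed integer vector. Then <v, e_j> = <v, u_j> / sqrt(<u_j, u_j>), so |<v, e_j>|^2 = <v, u_j>^2 / <u_j, u_j>.
Coefficients: <v, e_1> = -10/sqrt(9), <v, e_2> = -44/sqrt(720).
Square and sum: Σ |<v, e_j>|^2 = 69/5.
Compute ||v||^2 = v·v = 14.
Deficit = 14 − 69/5 = 1/5 ≥ 0, confirming Bessel's inequality. (The deficit equals ||v − Σ <v,e_j> e_j||^2, the squared distance from v to span{e_j}.)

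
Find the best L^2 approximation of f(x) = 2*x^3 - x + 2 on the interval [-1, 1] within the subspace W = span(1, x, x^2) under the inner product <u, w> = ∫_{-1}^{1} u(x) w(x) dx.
g(x) = x/5 + 2

The best approximation g ∈ W is the orthogonal projection of f onto W. Writing g = a_0 + a_1 x + a_2 x^2, the coefficients solve the normal equations G · a = b where
  G_{ij} = <φ_i, φ_j> and b_i = <f, φ_i>, with φ_0 = 1, φ_1 = x, φ_2 = x^2.
G =
  [2, 0, 2/3]
  [0, 2/3, 0]
  [2/3, 0, 2/5],
b = (4, 2/15, 4/3).
Solving gives a_0 = 2, a_1 = 1/5, a_2 = 0, so
  g(x) = x/5 + 2.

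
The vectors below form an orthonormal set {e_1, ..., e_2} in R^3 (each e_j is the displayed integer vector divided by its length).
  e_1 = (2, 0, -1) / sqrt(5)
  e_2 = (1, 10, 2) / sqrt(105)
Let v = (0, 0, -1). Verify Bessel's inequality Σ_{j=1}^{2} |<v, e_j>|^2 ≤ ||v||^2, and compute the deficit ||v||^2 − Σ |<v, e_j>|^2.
Σ |<v, e_j>|^2 = 5/21; ||v||^2 = 1; deficit = 16/21

Write each e_j = u_j / sqrt(<u_j, u_j>) where u_j is the displayed integer vector. Then <v, e_j> = <v, u_j> / sqrt(<u_j, u_j>), so |<v, e_j>|^2 = <v, u_j>^2 / <u_j, u_j>.
Coefficients: <v, e_1> = 1/sqrt(5), <v, e_2> = -2/sqrt(105).
Square and sum: Σ |<v, e_j>|^2 = 5/21.
Compute ||v||^2 = v·v = 1.
Deficit = 1 − 5/21 = 16/21 ≥ 0, confirming Bessel's inequality. (The deficit equals ||v − Σ <v,e_j> e_j||^2, the squared distance from v to span{e_j}.)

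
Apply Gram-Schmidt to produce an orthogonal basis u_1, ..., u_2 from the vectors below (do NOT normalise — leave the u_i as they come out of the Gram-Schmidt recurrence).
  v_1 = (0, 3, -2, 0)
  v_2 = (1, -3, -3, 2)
Orthogonal basis:
  u_1 = (0, 3, -2, 0)
  u_2 = (1, -30/13, -45/13, 2)

Apply the Gram-Schmidt recurrence
  u_1 = v_1
  u_i = v_i − Σ_{j<i} ((v_i · u_j) / (u_j · u_j)) · u_j.

Step by step this gives:
  u_1 = (0, 3, -2, 0)
  u_2 = (1, -30/13, -45/13, 2)

Orthogonality check:
  u_2 · u_1 = 0 (should be 0)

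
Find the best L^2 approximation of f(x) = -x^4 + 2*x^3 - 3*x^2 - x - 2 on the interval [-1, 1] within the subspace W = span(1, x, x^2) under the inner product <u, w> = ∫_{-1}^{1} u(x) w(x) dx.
g(x) = -27*x^2/7 + x/5 - 67/35

The best approximation g ∈ W is the orthogonal projection of f onto W. Writing g = a_0 + a_1 x + a_2 x^2, the coefficients solve the normal equations G · a = b where
  G_{ij} = <φ_i, φ_j> and b_i = <f, φ_i>, with φ_0 = 1, φ_1 = x, φ_2 = x^2.
G =
  [2, 0, 2/3]
  [0, 2/3, 0]
  [2/3, 0, 2/5],
b = (-32/5, 2/15, -296/105).
Solving gives a_0 = -67/35, a_1 = 1/5, a_2 = -27/7, so
  g(x) = -27*x^2/7 + x/5 - 67/35.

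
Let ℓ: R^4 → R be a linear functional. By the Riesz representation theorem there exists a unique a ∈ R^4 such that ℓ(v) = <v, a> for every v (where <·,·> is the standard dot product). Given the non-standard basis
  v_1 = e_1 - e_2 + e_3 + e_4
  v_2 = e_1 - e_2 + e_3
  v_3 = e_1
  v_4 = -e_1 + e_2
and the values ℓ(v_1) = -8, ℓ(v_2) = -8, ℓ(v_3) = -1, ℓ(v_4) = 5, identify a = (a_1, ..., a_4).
a = (-1, 4, -3, 0)

Write a = (a_1, ..., a_4) in the standard basis. For each basis vector v_i, ℓ(v_i) = <v_i, a> is a linear equation in the a_j's. Collect the n equations into a matrix system V a = ℓ, where row i of V is v_i (expressed in the standard basis). Since V is invertible (lower-triangular with 1s on the diagonal, up to permutation), solve by back-substitution:
  V =
[[1, -1, 1, 1],
 [1, -1, 1, 0],
 [1, 0, 0, 0],
 [-1, 1, 0, 0]]
  V a = (-8, -8, -1, 5)
Solving gives a = (-1, 4, -3, 0).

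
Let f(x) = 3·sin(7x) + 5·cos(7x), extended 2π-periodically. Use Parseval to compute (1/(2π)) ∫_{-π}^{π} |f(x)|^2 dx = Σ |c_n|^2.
Σ |c_n|^2 = 17

Expand |f|^2 and use orthogonality of {sin(nx), cos(mx)} on [-π, π]:
  ∫_{-π}^{π} sin(nx)^2 dx = π, ∫ cos(mx)^2 dx = π, and cross terms integrate to 0.
So ∫_{-π}^{π} f(x)^2 dx = 3^2 · π + 5^2 · π = (9 + 25)π.
Divide by 2π: (9 + 25)/2 = 17.
By Parseval, this equals Σ |c_n|^2.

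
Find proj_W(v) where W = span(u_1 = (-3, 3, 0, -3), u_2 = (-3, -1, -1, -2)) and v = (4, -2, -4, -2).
proj_W(v) = (22/29, -62/29, -10/29, 32/29)

Set up U = [u_1 | ... | u_2] ∈ R^(4×2). The projector onto W = col(U) is P = U (U^T U)^(-1) U^T.
Compute U^T U =
  [27, 12]
  [12, 15],
and U^T v = (-12, -2).
Solve U^T U · c = U^T v for the coefficients: c = (-52/87, 10/29). The projection is proj_W(v) = U c.
Check: (v - proj_W(v)) · u_1 = 0  (should be 0).
Check: (v - proj_W(v)) · u_2 = 0  (should be 0).
Result: proj_W(v) = (22/29, -62/29, -10/29, 32/29).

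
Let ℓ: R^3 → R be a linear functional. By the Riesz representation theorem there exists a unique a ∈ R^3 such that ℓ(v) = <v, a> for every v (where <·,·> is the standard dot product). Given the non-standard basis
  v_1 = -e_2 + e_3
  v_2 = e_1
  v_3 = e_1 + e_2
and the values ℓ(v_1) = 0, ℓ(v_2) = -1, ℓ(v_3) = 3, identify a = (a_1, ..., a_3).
a = (-1, 4, 4)

Write a = (a_1, ..., a_3) in the standard basis. For each basis vector v_i, ℓ(v_i) = <v_i, a> is a linear equation in the a_j's. Collect the n equations into a matrix system V a = ℓ, where row i of V is v_i (expressed in the standard basis). Since V is invertible (lower-triangular with 1s on the diagonal, up to permutation), solve by back-substitution:
  V =
[[0, -1, 1],
 [1, 0, 0],
 [1, 1, 0]]
  V a = (0, -1, 3)
Solving gives a = (-1, 4, 4).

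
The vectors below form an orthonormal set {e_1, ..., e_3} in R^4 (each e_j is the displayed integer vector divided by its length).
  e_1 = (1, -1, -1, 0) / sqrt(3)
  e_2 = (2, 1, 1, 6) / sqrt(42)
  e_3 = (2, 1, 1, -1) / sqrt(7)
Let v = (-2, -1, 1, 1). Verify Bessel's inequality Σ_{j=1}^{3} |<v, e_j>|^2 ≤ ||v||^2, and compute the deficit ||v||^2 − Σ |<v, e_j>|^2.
Σ |<v, e_j>|^2 = 5; ||v||^2 = 7; deficit = 2

Write each e_j = u_j / sqrt(<u_j, u_j>) where u_j is the displayed integer vector. Then <v, e_j> = <v, u_j> / sqrt(<u_j, u_j>), so |<v, e_j>|^2 = <v, u_j>^2 / <u_j, u_j>.
Coefficients: <v, e_1> = -2/sqrt(3), <v, e_2> = 2/sqrt(42), <v, e_3> = -5/sqrt(7).
Square and sum: Σ |<v, e_j>|^2 = 5.
Compute ||v||^2 = v·v = 7.
Deficit = 7 − 5 = 2 ≥ 0, confirming Bessel's inequality. (The deficit equals ||v − Σ <v,e_j> e_j||^2, the squared distance from v to span{e_j}.)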